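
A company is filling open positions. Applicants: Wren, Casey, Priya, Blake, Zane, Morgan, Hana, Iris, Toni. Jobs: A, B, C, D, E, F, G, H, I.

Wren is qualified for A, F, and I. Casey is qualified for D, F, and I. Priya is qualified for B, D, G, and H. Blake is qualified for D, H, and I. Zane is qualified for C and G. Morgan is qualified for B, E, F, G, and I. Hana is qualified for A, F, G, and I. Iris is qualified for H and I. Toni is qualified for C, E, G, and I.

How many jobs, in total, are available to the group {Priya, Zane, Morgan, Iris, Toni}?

The union of neighbours of {Priya, Zane, Morgan, Iris, Toni} is {B, C, D, E, F, G, H, I}, which has 8 elements.
Since |N(S)| = 8 ≥ |S| = 5, Hall's condition holds for this subset.

8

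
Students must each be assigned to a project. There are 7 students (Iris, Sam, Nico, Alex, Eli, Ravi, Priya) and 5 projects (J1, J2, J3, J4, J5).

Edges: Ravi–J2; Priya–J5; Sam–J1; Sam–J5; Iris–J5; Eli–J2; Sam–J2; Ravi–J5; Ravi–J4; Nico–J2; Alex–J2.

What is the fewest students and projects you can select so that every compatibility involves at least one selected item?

The 4 edges Iris–J5, Sam–J1, Nico–J2, Ravi–J4 form a matching, so any vertex cover needs at least 4 vertices (one per matched edge).
Conversely {Sam, Ravi, J2, J5} meets every edge and has exactly 4 vertices, so 4 is optimal.

4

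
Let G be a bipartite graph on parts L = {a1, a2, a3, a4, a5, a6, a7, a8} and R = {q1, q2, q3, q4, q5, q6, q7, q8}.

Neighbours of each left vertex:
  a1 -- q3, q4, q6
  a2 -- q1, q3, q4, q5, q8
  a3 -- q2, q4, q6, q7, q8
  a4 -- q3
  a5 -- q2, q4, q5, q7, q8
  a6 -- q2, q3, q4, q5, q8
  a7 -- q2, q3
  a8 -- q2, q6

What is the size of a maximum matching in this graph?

8

For example, pair a1-q4, a2-q1, a3-q7, a4-q3, a5-q5, a6-q8, a7-q2, a8-q6.
All 8 left vertices are matched, so no larger matching exists.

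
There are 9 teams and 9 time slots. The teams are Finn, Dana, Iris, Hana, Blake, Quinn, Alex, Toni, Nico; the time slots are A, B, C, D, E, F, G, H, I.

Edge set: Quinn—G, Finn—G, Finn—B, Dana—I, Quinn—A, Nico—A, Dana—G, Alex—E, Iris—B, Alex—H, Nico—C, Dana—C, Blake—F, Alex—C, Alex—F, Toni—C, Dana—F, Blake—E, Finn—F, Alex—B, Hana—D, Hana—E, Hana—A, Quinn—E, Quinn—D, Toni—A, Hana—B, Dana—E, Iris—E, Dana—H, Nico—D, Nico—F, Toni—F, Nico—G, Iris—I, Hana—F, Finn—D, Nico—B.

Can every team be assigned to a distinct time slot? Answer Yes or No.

Yes

For example, pair Finn→B, Dana→E, Iris→I, Hana→A, Blake→F, Quinn→D, Alex→H, Toni→C, Nico→G.
All 9 teams are covered.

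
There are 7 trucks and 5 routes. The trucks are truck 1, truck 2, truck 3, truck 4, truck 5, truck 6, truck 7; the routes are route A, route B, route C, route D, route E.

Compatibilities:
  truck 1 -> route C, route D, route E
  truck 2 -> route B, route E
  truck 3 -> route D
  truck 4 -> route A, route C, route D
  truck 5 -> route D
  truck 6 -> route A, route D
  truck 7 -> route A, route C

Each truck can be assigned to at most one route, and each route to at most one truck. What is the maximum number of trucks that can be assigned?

5

One maximum matching: truck 1→route E, truck 2→route B, truck 3→route D, truck 4→route C, truck 6→route A.
The set {truck 3, truck 4, truck 5, truck 6, truck 7} has only 3 neighbours ({route A, route C, route D}), so by Hall's theorem at most 5 of the 7 trucks can be matched.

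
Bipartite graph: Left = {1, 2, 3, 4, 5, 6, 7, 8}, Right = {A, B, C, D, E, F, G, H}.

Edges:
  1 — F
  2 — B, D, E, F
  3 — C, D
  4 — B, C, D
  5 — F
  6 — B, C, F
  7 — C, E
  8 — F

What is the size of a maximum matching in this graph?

A valid assignment of size 5: 1–F, 2–E, 3–D, 4–C, 6–B.
The set {1, 2, 3, 4, 5, 6, 7, 8} has only 5 neighbours ({B, C, D, E, F}), so by Hall's theorem at most 5 of the 8 left vertices can be matched.

5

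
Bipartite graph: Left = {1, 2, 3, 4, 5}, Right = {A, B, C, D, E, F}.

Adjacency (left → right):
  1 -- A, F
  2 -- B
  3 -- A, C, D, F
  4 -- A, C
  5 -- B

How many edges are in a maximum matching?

4

One maximum matching: 1-A, 2-B, 3-F, 4-C.
The set {2, 5} has only 1 neighbour ({B}), so by Hall's theorem at most 4 of the 5 left vertices can be matched.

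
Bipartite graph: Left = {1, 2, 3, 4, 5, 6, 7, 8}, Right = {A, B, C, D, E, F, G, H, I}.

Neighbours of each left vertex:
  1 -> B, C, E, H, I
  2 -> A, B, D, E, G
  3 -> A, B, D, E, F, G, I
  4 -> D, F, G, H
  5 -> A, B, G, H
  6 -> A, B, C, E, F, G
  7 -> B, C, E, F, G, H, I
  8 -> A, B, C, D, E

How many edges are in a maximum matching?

8

A valid assignment of size 8: 1–I, 2–D, 3–B, 4–F, 5–H, 6–G, 7–E, 8–A.
All 8 left vertices are matched, so no larger matching exists.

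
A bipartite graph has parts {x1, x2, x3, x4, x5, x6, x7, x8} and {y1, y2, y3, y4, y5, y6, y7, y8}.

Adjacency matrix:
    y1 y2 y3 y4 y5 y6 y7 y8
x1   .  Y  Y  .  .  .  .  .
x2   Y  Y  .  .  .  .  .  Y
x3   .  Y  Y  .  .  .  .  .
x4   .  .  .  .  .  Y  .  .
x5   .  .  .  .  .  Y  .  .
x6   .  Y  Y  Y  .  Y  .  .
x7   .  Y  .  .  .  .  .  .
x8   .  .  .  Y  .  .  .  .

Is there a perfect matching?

No

The set {x1, x3, x4, x5, x6, x7, x8} has only 4 neighbours ({y2, y3, y4, y6}), so by Hall's theorem at most 5 of the 8 left vertices can be matched.
Hence no matching covers every left vertex.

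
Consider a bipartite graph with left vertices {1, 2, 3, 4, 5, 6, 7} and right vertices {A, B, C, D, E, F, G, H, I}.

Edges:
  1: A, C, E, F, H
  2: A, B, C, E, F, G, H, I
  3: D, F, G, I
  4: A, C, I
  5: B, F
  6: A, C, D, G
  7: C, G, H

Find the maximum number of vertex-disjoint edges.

7

One maximum matching: 1→E, 2→A, 3→F, 4→I, 5→B, 6→G, 7→C.
This saturates every left vertex, so 7 is the maximum.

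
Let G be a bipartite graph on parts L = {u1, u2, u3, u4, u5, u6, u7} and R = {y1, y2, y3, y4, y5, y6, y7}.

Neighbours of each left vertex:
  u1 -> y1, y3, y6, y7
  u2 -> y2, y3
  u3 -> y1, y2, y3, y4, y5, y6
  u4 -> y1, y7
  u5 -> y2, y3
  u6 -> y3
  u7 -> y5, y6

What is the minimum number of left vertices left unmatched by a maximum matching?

1

A valid assignment of size 6: u1-y1, u2-y2, u3-y4, u4-y7, u5-y3, u7-y6.
The set {u2, u5, u6} has only 2 neighbours ({y2, y3}), so by Hall's theorem at most 6 of the 7 left vertices can be matched.
That matches 6 of the 7, leaving 1 unmatched; no matching can do better.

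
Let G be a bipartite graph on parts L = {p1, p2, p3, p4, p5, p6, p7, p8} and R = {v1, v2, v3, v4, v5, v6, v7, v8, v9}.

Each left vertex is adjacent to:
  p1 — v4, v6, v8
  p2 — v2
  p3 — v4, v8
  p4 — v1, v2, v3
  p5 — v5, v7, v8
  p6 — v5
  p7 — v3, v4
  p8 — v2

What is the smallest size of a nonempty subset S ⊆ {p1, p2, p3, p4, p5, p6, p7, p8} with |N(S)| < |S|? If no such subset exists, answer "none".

Take S = {p2, p8}. Its neighbourhood is {v2}, so |N(S)| = 1 < |S| = 2.
No single vertex violates Hall's condition since each has at least one neighbour, so 2 is the minimum.

2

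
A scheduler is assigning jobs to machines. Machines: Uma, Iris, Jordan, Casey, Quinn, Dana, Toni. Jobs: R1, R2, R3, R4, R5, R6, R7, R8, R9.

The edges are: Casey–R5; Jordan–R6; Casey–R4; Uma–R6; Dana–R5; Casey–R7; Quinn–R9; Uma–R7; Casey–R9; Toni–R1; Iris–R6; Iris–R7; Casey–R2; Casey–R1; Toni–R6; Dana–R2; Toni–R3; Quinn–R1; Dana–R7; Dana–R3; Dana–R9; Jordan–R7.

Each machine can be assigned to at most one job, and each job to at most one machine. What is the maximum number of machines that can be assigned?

A valid assignment of size 6: Uma–R6, Iris–R7, Casey–R2, Quinn–R1, Dana–R9, Toni–R3.
The set {Uma, Iris, Jordan} has only 2 neighbours ({R6, R7}), so by Hall's theorem at most 6 of the 7 machines can be matched.

6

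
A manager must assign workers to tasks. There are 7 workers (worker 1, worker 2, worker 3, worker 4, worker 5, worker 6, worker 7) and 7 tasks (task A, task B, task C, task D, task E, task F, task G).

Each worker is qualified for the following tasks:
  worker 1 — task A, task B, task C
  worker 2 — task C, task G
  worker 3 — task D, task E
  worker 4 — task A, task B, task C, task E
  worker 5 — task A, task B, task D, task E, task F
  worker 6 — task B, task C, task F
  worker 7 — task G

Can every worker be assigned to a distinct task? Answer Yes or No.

Yes

A valid assignment of size 7: worker 1→task B, worker 2→task C, worker 3→task D, worker 4→task E, worker 5→task A, worker 6→task F, worker 7→task G.
Every worker is matched, so this is a perfect matching.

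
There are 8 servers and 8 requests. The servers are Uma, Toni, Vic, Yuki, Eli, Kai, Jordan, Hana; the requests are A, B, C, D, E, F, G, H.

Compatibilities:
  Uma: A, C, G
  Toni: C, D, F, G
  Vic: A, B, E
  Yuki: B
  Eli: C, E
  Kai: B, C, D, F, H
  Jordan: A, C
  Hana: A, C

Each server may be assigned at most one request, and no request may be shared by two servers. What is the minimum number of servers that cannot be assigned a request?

1

A valid assignment of size 7: Uma→G, Toni→F, Vic→A, Yuki→B, Eli→E, Kai→H, Jordan→C.
The set {Vic, Yuki, Eli, Jordan, Hana} has only 4 neighbours ({A, B, C, E}), so by Hall's theorem at most 7 of the 8 servers can be matched.
That matches 7 of the 8, leaving 1 unmatched; no matching can do better.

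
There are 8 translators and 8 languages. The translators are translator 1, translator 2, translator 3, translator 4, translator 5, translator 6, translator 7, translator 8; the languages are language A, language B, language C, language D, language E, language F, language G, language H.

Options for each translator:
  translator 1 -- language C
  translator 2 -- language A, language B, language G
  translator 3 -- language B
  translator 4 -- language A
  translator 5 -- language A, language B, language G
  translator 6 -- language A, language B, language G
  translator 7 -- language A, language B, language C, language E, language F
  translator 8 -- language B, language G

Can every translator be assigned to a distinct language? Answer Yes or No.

The set {translator 2, translator 3, translator 4, translator 5, translator 6, translator 8} has only 3 neighbours ({language A, language B, language G}), so by Hall's theorem at most 5 of the 8 translators can be matched.
Hence no matching covers every translator.

No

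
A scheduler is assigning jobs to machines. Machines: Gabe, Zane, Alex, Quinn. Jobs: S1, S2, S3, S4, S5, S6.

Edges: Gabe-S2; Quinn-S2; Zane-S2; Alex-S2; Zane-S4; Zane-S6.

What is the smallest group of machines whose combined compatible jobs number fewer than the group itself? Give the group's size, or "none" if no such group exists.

Take S = {Gabe, Alex}. Its neighbourhood is {S2}, so |N(S)| = 1 < |S| = 2.
No single vertex violates Hall's condition since each has at least one neighbour, so 2 is the minimum.

2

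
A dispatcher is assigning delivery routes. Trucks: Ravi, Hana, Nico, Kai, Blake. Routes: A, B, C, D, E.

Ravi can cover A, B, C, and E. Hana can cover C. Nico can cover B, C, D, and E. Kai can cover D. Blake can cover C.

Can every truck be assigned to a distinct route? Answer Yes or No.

The set {Hana, Blake} has only 1 neighbour ({C}), so by Hall's theorem at most 4 of the 5 trucks can be matched.
Hence no matching covers every truck.

No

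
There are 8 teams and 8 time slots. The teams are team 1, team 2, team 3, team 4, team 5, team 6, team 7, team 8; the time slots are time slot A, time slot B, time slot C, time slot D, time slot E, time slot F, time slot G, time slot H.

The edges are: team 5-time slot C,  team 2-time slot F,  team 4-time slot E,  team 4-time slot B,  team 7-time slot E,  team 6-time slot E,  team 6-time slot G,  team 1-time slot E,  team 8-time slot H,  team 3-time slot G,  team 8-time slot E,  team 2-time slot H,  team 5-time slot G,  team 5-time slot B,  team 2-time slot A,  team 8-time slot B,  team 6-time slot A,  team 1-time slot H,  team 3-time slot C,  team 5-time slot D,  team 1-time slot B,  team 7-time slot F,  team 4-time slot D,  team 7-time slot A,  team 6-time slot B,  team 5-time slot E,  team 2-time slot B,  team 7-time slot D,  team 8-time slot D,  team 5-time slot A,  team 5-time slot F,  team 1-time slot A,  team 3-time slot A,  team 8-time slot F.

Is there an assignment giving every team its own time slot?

Yes

For example, pair team 1–time slot B, team 2–time slot H, team 3–time slot A, team 4–time slot D, team 5–time slot C, team 6–time slot G, team 7–time slot F, team 8–time slot E.
All 8 teams are covered.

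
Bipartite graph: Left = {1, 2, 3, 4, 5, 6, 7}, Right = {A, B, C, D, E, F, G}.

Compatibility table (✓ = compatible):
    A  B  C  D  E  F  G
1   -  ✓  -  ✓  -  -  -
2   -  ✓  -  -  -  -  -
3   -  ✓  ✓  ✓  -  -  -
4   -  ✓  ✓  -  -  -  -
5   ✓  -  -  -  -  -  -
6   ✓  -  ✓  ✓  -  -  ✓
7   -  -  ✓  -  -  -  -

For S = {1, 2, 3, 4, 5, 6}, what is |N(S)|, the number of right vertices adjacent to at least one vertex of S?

5

The union of neighbours of {1, 2, 3, 4, 5, 6} is {A, B, C, D, G}, which has 5 elements.
Since |N(S)| = 5 < |S| = 6, Hall's condition fails for this subset.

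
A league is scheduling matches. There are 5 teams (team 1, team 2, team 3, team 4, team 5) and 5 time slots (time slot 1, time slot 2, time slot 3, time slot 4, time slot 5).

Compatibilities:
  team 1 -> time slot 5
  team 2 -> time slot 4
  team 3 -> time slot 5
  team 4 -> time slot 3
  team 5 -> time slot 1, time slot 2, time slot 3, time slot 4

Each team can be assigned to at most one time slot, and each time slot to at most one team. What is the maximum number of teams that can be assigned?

For example, pair team 1→time slot 5, team 2→time slot 4, team 4→time slot 3, team 5→time slot 2.
The set {team 1, team 3} has only 1 neighbour ({time slot 5}), so by Hall's theorem at most 4 of the 5 teams can be matched.

4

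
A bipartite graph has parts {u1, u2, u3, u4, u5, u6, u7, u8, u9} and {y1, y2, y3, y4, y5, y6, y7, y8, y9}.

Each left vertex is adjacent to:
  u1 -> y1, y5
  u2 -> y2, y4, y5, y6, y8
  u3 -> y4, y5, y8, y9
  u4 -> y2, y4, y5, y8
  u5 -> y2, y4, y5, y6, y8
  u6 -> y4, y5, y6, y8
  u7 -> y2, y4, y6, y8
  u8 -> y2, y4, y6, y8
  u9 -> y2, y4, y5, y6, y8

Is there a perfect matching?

No

The set {u2, u4, u5, u6, u7, u8, u9} has only 5 neighbours ({y2, y4, y5, y6, y8}), so by Hall's theorem at most 7 of the 9 left vertices can be matched.
Hence no matching covers every left vertex.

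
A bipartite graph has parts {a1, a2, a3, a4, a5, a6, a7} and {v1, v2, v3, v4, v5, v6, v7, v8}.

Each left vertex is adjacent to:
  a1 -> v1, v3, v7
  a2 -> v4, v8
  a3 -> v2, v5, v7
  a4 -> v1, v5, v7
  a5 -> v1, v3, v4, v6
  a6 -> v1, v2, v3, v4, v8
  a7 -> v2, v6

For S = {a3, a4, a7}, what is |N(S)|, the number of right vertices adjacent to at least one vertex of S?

The union of neighbours of {a3, a4, a7} is {v1, v2, v5, v6, v7}, which has 5 elements.
Since |N(S)| = 5 ≥ |S| = 3, Hall's condition holds for this subset.

5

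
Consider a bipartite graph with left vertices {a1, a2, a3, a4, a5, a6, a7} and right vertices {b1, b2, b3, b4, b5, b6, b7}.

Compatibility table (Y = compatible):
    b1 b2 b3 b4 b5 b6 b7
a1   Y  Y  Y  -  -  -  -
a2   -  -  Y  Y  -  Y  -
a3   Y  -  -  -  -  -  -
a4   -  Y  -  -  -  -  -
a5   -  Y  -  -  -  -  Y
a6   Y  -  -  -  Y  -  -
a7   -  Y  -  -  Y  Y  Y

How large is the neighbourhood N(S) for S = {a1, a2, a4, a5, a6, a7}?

The union of neighbours of {a1, a2, a4, a5, a6, a7} is {b1, b2, b3, b4, b5, b6, b7}, which has 7 elements.
Since |N(S)| = 7 ≥ |S| = 6, Hall's condition holds for this subset.

7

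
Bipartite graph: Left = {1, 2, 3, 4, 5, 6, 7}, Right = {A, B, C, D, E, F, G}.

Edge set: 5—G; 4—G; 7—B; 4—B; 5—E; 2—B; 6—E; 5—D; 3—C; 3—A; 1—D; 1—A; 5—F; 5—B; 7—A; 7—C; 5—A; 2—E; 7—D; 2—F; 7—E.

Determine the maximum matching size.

7

One maximum matching: 1→D, 2→F, 3→C, 4→B, 5→G, 6→E, 7→A.
All 7 left vertices are matched, so no larger matching exists.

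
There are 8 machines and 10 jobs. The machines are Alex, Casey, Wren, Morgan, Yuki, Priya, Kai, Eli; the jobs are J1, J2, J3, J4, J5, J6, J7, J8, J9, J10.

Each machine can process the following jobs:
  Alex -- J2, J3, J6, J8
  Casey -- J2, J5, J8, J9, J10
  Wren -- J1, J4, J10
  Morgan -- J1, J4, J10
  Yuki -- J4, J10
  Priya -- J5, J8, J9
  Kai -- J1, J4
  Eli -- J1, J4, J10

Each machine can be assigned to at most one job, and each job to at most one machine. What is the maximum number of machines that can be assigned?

6

One maximum matching: Alex–J3, Casey–J2, Wren–J4, Morgan–J1, Yuki–J10, Priya–J9.
The set {Wren, Morgan, Yuki, Kai, Eli} has only 3 neighbours ({J1, J10, J4}), so by Hall's theorem at most 6 of the 8 machines can be matched.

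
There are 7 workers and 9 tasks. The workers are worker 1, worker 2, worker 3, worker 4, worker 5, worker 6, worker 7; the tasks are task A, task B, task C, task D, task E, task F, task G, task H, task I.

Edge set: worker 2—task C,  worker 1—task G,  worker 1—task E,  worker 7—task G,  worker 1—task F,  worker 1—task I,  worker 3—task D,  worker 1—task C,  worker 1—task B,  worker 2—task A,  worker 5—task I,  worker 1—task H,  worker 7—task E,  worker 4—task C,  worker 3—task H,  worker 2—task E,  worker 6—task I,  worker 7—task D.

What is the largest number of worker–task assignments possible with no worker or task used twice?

For example, pair worker 1-task F, worker 2-task A, worker 3-task D, worker 4-task C, worker 5-task I, worker 7-task E.
The set {worker 5, worker 6} has only 1 neighbour ({task I}), so by Hall's theorem at most 6 of the 7 workers can be matched.

6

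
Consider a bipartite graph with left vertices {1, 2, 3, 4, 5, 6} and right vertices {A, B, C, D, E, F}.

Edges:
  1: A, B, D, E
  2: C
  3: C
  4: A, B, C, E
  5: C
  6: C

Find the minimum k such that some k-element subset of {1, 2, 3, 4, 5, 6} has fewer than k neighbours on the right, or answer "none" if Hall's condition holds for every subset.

2

Take S = {2, 3}. Its neighbourhood is {C}, so |N(S)| = 1 < |S| = 2.
No single vertex violates Hall's condition since each has at least one neighbour, so 2 is the minimum.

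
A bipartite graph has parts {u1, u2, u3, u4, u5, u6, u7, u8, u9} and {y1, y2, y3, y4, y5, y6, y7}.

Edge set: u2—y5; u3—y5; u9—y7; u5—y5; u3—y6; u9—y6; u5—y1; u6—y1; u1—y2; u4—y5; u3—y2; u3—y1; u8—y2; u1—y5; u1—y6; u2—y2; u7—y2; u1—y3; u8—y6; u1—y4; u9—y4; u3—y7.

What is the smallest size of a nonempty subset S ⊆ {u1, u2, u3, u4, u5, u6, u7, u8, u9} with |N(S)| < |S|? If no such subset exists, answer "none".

3

Take S = {u2, u4, u7}. Its neighbourhood is {y2, y5}, so |N(S)| = 2 < |S| = 3.
Every subset of size less than 3 has at least as many neighbours as members, so 3 is the minimum.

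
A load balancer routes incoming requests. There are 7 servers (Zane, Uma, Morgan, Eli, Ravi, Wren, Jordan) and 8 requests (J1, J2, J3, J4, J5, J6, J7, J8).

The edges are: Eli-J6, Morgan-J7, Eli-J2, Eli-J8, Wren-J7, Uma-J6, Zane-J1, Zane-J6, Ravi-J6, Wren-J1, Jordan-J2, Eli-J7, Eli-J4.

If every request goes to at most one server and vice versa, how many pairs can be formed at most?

5

One maximum matching: Zane→J1, Uma→J6, Morgan→J7, Eli→J8, Jordan→J2.
The set {Zane, Uma, Morgan, Ravi, Wren} has only 3 neighbours ({J1, J6, J7}), so by Hall's theorem at most 5 of the 7 servers can be matched.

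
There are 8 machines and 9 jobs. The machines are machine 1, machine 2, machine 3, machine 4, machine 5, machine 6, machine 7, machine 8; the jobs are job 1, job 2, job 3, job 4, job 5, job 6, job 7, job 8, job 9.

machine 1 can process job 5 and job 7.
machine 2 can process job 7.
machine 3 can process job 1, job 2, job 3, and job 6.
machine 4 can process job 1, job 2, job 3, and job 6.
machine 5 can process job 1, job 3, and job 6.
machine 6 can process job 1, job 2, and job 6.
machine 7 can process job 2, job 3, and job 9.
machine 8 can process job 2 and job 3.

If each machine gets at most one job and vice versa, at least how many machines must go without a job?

For example, pair machine 1→job 5, machine 2→job 7, machine 3→job 6, machine 4→job 1, machine 5→job 3, machine 6→job 2, machine 7→job 9.
The set {machine 3, machine 4, machine 5, machine 6, machine 8} has only 4 neighbours ({job 1, job 2, job 3, job 6}), so by Hall's theorem at most 7 of the 8 machines can be matched.
That matches 7 of the 8, leaving 1 unmatched; no matching can do better.

1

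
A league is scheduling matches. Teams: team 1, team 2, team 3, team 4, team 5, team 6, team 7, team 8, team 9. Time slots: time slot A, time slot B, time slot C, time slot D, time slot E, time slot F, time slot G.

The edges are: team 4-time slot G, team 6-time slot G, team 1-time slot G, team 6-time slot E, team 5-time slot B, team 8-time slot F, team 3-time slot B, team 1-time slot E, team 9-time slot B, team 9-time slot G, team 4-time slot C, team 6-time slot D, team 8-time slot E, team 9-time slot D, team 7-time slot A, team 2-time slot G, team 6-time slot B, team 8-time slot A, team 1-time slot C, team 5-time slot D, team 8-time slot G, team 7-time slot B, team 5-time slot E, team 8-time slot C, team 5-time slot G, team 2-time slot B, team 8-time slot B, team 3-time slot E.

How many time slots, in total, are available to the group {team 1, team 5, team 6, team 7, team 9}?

The union of neighbours of {team 1, team 5, team 6, team 7, team 9} is {time slot A, time slot B, time slot C, time slot D, time slot E, time slot G}, which has 6 elements.
Since |N(S)| = 6 ≥ |S| = 5, Hall's condition holds for this subset.

6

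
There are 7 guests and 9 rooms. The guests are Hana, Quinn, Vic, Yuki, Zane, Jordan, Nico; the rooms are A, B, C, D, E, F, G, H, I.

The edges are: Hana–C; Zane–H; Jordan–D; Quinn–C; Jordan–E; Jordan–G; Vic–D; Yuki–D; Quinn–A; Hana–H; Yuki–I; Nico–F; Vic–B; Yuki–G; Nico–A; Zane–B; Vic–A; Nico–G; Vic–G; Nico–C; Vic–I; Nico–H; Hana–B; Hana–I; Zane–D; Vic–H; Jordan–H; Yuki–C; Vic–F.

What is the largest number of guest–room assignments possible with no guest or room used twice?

For example, pair Hana–B, Quinn–C, Vic–A, Yuki–I, Zane–D, Jordan–E, Nico–G.
All 7 guests are matched, so no larger matching exists.

7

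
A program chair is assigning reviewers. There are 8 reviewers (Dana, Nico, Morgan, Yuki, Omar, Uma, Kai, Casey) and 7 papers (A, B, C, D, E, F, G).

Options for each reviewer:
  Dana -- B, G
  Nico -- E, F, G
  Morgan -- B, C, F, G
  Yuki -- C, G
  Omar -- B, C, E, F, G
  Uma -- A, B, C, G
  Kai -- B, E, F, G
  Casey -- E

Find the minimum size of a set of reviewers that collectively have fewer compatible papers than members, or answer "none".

6

Take S = {Dana, Nico, Morgan, Yuki, Omar, Kai}. Its neighbourhood is {B, C, E, F, G}, so |N(S)| = 5 < |S| = 6.
Every subset of size less than 6 has at least as many neighbours as members, so 6 is the minimum.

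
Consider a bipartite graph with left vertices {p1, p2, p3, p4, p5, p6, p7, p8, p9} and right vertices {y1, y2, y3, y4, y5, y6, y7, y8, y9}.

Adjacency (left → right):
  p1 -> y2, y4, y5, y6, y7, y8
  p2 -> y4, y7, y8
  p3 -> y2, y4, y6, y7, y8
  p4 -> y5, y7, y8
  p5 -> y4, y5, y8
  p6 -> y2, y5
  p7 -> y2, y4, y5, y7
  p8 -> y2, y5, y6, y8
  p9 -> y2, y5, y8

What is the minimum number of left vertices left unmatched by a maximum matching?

For example, pair p1→y6, p2→y4, p3→y7, p4→y8, p5→y5, p6→y2.
The set {p1, p2, p3, p4, p5, p6, p7, p8, p9} has only 6 neighbours ({y2, y4, y5, y6, y7, y8}), so by Hall's theorem at most 6 of the 9 left vertices can be matched.
That matches 6 of the 9, leaving 3 unmatched; no matching can do better.

3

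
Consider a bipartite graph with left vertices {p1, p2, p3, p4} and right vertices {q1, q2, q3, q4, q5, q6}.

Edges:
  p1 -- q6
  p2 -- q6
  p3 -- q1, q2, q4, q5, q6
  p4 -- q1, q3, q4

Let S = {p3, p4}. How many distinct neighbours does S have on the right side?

6

The union of neighbours of {p3, p4} is {q1, q2, q3, q4, q5, q6}, which has 6 elements.
Since |N(S)| = 6 ≥ |S| = 2, Hall's condition holds for this subset.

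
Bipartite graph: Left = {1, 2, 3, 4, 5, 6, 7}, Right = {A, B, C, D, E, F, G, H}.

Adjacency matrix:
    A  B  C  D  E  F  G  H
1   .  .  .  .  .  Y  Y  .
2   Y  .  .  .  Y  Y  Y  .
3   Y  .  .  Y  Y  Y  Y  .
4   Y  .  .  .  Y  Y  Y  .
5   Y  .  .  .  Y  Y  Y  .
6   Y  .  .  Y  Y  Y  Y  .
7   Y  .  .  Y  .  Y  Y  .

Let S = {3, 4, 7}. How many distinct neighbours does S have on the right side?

The union of neighbours of {3, 4, 7} is {A, D, E, F, G}, which has 5 elements.
Since |N(S)| = 5 ≥ |S| = 3, Hall's condition holds for this subset.

5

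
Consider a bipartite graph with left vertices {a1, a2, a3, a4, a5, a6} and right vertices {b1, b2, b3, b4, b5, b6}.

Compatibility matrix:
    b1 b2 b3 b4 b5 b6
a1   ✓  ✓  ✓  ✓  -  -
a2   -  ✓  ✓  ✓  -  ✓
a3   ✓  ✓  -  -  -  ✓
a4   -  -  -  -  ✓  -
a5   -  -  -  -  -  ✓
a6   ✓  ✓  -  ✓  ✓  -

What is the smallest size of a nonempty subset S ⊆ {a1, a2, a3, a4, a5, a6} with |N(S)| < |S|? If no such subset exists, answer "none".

A matching saturating every left vertex exists, for instance a1→b3, a2→b2, a3→b1, a4→b5, a5→b6, a6→b4.
By Hall's marriage theorem, this means |N(S)| ≥ |S| for every subset S, so no violating subset exists.

none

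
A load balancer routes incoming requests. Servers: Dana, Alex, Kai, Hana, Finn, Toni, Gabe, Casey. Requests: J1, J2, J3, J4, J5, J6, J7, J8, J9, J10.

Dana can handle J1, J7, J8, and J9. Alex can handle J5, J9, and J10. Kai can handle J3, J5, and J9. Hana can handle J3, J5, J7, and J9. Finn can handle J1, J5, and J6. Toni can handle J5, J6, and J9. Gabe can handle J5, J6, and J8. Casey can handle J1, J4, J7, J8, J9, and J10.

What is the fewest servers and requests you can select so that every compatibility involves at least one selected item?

A maximum matching has 8 edges (e.g. Dana–J7, Alex–J10, Kai–J3, Hana–J5, Finn–J1, Toni–J6, Gabe–J8, Casey–J9).
By König's theorem the minimum vertex cover has the same size. One such cover is {Dana, Alex, Kai, Hana, Finn, Toni, Gabe, Casey}.

8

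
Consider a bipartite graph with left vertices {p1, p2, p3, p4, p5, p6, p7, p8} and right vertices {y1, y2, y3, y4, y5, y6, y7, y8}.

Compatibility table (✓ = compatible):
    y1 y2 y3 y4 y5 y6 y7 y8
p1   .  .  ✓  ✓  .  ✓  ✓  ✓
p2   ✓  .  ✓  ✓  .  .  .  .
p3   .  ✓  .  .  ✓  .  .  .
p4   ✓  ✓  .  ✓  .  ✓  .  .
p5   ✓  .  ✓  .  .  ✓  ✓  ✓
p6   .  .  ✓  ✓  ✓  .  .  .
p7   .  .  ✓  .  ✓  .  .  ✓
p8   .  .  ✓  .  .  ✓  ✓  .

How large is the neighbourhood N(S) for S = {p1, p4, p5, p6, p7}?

8

The union of neighbours of {p1, p4, p5, p6, p7} is {y1, y2, y3, y4, y5, y6, y7, y8}, which has 8 elements.
Since |N(S)| = 8 ≥ |S| = 5, Hall's condition holds for this subset.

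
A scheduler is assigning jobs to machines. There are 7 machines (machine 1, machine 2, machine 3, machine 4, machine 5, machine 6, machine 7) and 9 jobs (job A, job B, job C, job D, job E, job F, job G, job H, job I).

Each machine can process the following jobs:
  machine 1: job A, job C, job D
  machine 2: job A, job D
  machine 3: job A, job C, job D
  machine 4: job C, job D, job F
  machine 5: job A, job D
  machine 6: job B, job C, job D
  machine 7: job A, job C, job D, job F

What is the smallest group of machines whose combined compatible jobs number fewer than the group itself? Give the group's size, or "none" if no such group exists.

Take S = {machine 1, machine 2, machine 3, machine 5}. Its neighbourhood is {job A, job C, job D}, so |N(S)| = 3 < |S| = 4.
Every subset of size less than 4 has at least as many neighbours as members, so 4 is the minimum.

4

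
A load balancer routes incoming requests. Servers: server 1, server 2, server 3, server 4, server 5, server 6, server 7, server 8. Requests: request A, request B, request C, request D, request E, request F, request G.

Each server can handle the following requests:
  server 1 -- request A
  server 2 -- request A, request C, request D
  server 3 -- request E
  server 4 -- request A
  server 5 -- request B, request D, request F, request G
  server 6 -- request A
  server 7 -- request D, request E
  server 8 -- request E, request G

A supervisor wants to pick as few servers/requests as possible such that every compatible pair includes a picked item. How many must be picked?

6

The 6 edges server 1–request A, server 2–request C, server 3–request E, server 5–request F, server 7–request D, server 8–request G form a matching, so any vertex cover needs at least 6 vertices (one per matched edge).
Conversely {server 2, server 3, server 5, server 7, server 8, request A} meets every edge and has exactly 6 vertices, so 6 is optimal.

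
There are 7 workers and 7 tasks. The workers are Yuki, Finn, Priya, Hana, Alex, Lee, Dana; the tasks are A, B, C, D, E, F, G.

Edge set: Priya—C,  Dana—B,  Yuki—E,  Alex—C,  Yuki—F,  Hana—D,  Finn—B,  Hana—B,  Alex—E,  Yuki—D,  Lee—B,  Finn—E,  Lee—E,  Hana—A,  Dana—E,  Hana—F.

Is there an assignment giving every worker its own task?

The set {Finn, Priya, Alex, Lee, Dana} has only 3 neighbours ({B, C, E}), so by Hall's theorem at most 5 of the 7 workers can be matched.
Hence no matching covers every worker.

No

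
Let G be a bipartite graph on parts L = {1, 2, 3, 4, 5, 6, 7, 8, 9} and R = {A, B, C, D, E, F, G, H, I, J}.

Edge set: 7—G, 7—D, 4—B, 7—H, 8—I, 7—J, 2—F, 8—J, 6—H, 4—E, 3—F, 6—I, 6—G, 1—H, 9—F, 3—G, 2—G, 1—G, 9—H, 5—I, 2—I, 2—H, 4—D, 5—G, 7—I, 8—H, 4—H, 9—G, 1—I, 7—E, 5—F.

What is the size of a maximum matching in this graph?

A valid assignment of size 7: 1→I, 2→H, 3→G, 4→B, 5→F, 7→E, 8→J.
The set {1, 2, 3, 5, 6, 9} has only 4 neighbours ({F, G, H, I}), so by Hall's theorem at most 7 of the 9 left vertices can be matched.

7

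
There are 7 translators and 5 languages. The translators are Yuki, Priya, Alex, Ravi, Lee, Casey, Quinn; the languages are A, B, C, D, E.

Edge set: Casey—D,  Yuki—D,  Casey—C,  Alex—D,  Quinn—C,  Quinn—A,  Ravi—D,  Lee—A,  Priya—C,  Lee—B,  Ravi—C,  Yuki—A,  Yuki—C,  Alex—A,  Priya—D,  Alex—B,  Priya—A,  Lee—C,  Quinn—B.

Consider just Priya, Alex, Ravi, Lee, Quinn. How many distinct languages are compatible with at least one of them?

The union of neighbours of {Priya, Alex, Ravi, Lee, Quinn} is {A, B, C, D}, which has 4 elements.
Since |N(S)| = 4 < |S| = 5, Hall's condition fails for this subset.

4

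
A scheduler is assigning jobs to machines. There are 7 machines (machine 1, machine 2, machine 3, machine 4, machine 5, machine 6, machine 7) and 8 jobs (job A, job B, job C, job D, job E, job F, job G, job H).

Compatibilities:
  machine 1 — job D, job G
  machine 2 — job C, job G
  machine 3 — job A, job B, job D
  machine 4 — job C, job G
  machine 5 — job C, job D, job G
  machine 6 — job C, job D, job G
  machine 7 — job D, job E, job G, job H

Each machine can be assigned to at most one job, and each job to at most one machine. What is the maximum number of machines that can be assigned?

For example, pair machine 1→job D, machine 2→job C, machine 3→job A, machine 4→job G, machine 7→job E.
The set {machine 1, machine 2, machine 4, machine 5, machine 6} has only 3 neighbours ({job C, job D, job G}), so by Hall's theorem at most 5 of the 7 machines can be matched.

5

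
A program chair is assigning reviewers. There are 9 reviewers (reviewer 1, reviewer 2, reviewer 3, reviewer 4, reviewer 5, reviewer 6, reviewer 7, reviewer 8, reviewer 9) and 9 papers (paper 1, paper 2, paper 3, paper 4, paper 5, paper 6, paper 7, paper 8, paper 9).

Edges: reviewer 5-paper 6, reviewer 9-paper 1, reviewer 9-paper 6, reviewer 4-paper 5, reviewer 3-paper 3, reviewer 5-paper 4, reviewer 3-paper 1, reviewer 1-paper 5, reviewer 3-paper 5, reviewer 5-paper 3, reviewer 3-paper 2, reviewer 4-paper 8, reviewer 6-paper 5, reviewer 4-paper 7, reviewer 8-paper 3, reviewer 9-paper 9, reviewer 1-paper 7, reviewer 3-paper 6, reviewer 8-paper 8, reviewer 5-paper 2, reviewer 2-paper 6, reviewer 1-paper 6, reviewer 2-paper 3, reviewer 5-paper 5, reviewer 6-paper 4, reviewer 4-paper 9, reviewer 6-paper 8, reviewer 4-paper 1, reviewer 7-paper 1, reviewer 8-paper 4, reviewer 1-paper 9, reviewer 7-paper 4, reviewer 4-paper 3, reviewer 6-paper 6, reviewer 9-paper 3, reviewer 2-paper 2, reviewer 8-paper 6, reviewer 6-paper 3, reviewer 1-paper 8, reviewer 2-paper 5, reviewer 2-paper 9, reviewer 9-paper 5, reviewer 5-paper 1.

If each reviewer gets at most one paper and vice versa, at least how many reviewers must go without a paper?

A valid assignment of size 9: reviewer 1-paper 8, reviewer 2-paper 9, reviewer 3-paper 3, reviewer 4-paper 7, reviewer 5-paper 2, reviewer 6-paper 5, reviewer 7-paper 1, reviewer 8-paper 4, reviewer 9-paper 6.
This saturates every reviewer, so 9 is the maximum.
That matches 9 of the 9, leaving 0 unmatched; no matching can do better.

0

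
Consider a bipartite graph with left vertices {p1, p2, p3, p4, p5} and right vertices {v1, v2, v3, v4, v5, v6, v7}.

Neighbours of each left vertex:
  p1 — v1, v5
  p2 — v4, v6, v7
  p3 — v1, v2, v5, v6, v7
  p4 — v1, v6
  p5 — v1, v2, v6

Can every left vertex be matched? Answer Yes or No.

A valid assignment of size 5: p1-v5, p2-v7, p3-v6, p4-v1, p5-v2.
All 5 left vertices are covered.

Yes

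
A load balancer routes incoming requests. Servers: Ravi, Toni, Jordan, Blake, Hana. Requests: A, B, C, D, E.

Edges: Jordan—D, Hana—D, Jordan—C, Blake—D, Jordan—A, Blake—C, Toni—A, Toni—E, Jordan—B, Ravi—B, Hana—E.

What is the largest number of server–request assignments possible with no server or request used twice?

One maximum matching: Ravi–B, Toni–A, Jordan–D, Blake–C, Hana–E.
All 5 servers are matched, so no larger matching exists.

5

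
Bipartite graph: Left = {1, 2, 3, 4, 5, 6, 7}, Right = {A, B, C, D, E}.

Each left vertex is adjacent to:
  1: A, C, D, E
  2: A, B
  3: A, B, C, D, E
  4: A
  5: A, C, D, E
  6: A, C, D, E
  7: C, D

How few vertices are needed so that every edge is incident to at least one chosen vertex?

5

A maximum matching has 5 edges (e.g. 1–C, 2–B, 3–D, 4–A, 5–E).
By König's theorem the minimum vertex cover has the same size. One such cover is {A, B, C, D, E}.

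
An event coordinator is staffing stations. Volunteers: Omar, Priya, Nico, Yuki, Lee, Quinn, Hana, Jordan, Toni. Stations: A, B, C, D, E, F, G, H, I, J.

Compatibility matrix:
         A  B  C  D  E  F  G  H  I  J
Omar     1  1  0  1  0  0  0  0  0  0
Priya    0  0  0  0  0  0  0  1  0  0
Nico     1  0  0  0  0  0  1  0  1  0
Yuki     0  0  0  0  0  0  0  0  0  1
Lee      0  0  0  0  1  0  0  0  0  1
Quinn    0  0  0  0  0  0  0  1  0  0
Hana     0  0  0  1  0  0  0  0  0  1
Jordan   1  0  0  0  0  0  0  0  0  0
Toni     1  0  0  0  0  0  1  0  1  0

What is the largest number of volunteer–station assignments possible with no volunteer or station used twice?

One maximum matching: Omar-B, Priya-H, Nico-G, Yuki-J, Lee-E, Hana-D, Jordan-A, Toni-I.
The set {Priya, Quinn} has only 1 neighbour ({H}), so by Hall's theorem at most 8 of the 9 volunteers can be matched.

8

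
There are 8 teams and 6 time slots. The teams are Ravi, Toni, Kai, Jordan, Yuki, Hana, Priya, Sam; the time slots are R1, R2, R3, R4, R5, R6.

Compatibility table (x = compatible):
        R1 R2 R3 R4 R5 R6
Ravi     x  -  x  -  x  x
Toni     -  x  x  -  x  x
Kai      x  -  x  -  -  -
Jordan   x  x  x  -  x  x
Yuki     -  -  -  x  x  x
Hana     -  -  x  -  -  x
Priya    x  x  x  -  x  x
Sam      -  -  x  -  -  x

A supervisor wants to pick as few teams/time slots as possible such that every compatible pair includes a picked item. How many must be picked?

{Yuki, R1, R2, R3, R5, R6} is a vertex cover of size 6: every edge has an endpoint in this set.
No smaller cover exists because Ravi–R5, Toni–R2, Kai–R1, Jordan–R3, Yuki–R4, Hana–R6 is a matching of size 6, and a cover must include an endpoint of each of these disjoint edges (König's theorem).

6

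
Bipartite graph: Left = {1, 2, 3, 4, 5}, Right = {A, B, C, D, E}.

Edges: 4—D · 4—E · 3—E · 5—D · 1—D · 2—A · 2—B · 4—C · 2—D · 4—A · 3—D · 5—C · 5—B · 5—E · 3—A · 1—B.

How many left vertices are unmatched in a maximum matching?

0

A valid assignment of size 5: 1→D, 2→A, 3→E, 4→C, 5→B.
This saturates every left vertex, so 5 is the maximum.
That matches 5 of the 5, leaving 0 unmatched; no matching can do better.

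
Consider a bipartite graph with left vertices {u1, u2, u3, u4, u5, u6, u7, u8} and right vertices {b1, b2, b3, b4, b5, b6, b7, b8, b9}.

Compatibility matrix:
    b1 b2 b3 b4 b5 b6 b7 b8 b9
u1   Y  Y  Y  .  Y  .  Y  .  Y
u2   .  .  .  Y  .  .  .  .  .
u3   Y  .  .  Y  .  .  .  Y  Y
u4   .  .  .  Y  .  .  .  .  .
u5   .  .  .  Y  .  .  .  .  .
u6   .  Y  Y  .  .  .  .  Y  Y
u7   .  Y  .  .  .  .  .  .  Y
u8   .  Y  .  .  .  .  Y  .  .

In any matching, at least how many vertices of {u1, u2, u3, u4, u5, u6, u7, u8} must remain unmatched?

For example, pair u1–b1, u2–b4, u3–b8, u6–b3, u7–b2, u8–b7.
The set {u2, u4, u5} has only 1 neighbour ({b4}), so by Hall's theorem at most 6 of the 8 left vertices can be matched.
That matches 6 of the 8, leaving 2 unmatched; no matching can do better.

2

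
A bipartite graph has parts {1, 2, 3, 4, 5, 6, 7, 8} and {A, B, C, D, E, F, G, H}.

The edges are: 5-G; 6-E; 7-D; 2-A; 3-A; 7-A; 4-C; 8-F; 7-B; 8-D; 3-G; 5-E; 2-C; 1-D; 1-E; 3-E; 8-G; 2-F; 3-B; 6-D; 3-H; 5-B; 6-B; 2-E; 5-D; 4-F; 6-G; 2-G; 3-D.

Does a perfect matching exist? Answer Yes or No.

A valid assignment of size 8: 1→D, 2→G, 3→H, 4→C, 5→B, 6→E, 7→A, 8→F.
Every left vertex is matched, so this is a perfect matching.

Yes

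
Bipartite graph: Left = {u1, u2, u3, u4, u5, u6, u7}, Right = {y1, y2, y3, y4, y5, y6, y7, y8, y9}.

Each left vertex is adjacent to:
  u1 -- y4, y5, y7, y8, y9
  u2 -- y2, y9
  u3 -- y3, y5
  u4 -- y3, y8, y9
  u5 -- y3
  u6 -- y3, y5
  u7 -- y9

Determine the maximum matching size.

6

A valid assignment of size 6: u1-y7, u2-y2, u3-y5, u4-y8, u5-y3, u7-y9.
The set {u3, u5, u6} has only 2 neighbours ({y3, y5}), so by Hall's theorem at most 6 of the 7 left vertices can be matched.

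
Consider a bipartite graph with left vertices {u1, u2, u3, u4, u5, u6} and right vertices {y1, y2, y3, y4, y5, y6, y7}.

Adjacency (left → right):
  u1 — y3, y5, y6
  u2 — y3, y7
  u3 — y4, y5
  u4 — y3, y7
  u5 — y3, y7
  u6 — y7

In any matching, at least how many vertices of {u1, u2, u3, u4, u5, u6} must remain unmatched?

One maximum matching: u1→y6, u2→y7, u3→y4, u4→y3.
The set {u2, u4, u5, u6} has only 2 neighbours ({y3, y7}), so by Hall's theorem at most 4 of the 6 left vertices can be matched.
That matches 4 of the 6, leaving 2 unmatched; no matching can do better.

2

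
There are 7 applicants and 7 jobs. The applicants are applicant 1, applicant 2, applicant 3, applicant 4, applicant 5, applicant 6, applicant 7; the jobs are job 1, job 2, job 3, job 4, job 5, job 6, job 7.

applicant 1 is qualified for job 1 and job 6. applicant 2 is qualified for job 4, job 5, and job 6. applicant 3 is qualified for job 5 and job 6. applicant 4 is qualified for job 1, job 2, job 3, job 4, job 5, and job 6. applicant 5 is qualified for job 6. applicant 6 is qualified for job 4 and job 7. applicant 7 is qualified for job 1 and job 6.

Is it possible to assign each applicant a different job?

The set {applicant 1, applicant 5, applicant 7} has only 2 neighbours ({job 1, job 6}), so by Hall's theorem at most 6 of the 7 applicants can be matched.
Hence no matching covers every applicant.

No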